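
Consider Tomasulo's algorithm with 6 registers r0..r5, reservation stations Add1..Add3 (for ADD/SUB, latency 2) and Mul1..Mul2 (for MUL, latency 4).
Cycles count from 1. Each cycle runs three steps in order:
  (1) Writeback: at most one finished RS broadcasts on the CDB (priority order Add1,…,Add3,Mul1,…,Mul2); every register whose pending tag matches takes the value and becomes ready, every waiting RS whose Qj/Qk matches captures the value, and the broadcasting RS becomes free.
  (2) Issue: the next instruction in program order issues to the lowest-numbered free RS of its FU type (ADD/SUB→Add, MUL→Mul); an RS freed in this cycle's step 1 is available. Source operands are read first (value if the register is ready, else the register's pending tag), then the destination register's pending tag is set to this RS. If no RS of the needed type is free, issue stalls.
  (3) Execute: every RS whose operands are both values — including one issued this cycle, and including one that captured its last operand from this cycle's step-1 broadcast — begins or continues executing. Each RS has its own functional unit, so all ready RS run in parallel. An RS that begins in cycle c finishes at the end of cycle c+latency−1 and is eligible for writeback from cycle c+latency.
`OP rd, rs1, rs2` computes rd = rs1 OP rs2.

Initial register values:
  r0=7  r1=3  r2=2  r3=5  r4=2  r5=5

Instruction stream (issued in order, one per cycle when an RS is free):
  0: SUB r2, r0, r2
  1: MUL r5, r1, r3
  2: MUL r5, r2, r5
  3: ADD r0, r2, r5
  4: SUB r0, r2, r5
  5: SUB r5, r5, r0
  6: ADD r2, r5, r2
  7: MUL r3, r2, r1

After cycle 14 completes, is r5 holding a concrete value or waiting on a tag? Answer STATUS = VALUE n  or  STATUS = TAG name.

STATUS = TAG Add3

c1: issue SUB r2<-Add1 | r0:7,r1:3,r2:Add1,r3:5,r4:2,r5:5
c2: issue MUL r5<-Mul1 | r0:7,r1:3,r2:Add1,r3:5,r4:2,r5:Mul1
c3: CDB Add1=5; issue MUL r5<-Mul2 | r0:7,r1:3,r2:5,r3:5,r4:2,r5:Mul2
c4: issue ADD r0<-Add1 | r0:Add1,r1:3,r2:5,r3:5,r4:2,r5:Mul2
c5: issue SUB r0<-Add2 | r0:Add2,r1:3,r2:5,r3:5,r4:2,r5:Mul2
c6: CDB Mul1=15; issue SUB r5<-Add3 | r0:Add2,r1:3,r2:5,r3:5,r4:2,r5:Add3
c7: stall | r0:Add2,r1:3,r2:5,r3:5,r4:2,r5:Add3
c8: stall | r0:Add2,r1:3,r2:5,r3:5,r4:2,r5:Add3
c9: stall | r0:Add2,r1:3,r2:5,r3:5,r4:2,r5:Add3
c10: CDB Mul2=75; stall | r0:Add2,r1:3,r2:5,r3:5,r4:2,r5:Add3
c11: stall | r0:Add2,r1:3,r2:5,r3:5,r4:2,r5:Add3
c12: CDB Add1=80; issue ADD r2<-Add1 | r0:Add2,r1:3,r2:Add1,r3:5,r4:2,r5:Add3
c13: CDB Add2=-70; issue MUL r3<-Mul1 | r0:-70,r1:3,r2:Add1,r3:Mul1,r4:2,r5:Add3
c14: - | r0:-70,r1:3,r2:Add1,r3:Mul1,r4:2,r5:Add3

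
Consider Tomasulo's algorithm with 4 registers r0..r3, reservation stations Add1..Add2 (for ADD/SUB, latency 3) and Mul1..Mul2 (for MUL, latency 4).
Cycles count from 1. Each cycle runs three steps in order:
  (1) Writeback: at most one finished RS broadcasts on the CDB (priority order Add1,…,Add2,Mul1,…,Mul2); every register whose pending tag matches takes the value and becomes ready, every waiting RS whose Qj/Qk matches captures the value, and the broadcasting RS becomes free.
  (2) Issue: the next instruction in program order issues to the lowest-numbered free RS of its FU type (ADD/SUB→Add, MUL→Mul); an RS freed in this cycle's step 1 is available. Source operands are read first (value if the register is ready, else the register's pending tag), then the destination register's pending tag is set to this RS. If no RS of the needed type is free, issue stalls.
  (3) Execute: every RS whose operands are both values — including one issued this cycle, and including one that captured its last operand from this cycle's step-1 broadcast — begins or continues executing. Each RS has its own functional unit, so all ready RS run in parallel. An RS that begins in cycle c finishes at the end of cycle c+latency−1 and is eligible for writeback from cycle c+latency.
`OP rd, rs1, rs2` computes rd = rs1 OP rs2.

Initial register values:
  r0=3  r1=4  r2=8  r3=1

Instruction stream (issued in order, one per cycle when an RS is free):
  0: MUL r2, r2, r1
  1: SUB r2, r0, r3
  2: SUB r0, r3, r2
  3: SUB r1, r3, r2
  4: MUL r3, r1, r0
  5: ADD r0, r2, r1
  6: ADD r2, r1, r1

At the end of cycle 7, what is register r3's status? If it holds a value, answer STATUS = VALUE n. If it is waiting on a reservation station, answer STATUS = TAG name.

c1: issue MUL r2<-Mul1 | r0:3,r1:4,r2:Mul1,r3:1
c2: issue SUB r2<-Add1 | r0:3,r1:4,r2:Add1,r3:1
c3: issue SUB r0<-Add2 | r0:Add2,r1:4,r2:Add1,r3:1
c4: stall | r0:Add2,r1:4,r2:Add1,r3:1
c5: CDB Add1=2; issue SUB r1<-Add1 | r0:Add2,r1:Add1,r2:2,r3:1
c6: CDB Mul1=32; issue MUL r3<-Mul1 | r0:Add2,r1:Add1,r2:2,r3:Mul1
c7: stall | r0:Add2,r1:Add1,r2:2,r3:Mul1

STATUS = TAG Mul1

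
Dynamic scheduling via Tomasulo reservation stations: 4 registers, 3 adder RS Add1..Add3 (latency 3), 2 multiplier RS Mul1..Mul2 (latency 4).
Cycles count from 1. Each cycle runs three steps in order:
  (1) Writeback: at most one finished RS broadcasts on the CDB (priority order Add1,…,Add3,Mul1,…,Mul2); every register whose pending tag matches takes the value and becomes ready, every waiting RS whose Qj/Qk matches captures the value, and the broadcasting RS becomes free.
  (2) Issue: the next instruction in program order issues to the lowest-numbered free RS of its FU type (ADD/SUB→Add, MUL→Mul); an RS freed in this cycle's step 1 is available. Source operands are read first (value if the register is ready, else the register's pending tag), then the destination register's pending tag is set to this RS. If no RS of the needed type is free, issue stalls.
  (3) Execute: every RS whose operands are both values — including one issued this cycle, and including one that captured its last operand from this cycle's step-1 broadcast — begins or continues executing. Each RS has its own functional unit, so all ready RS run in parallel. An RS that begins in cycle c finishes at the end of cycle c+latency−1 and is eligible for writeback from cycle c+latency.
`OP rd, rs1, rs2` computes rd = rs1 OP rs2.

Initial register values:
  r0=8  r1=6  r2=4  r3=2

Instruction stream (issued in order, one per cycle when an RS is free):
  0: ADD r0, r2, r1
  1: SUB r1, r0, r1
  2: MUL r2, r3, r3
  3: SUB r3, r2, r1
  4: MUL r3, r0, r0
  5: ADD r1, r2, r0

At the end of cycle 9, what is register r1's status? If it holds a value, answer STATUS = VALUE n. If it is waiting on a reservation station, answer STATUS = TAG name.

cycle 1: issue ADD r0<-Add1 // r0:Add1,r1:6,r2:4,r3:2
cycle 2: issue SUB r1<-Add2 // r0:Add1,r1:Add2,r2:4,r3:2
cycle 3: issue MUL r2<-Mul1 // r0:Add1,r1:Add2,r2:Mul1,r3:2
cycle 4: CDB Add1=10; issue SUB r3<-Add1 // r0:10,r1:Add2,r2:Mul1,r3:Add1
cycle 5: issue MUL r3<-Mul2 // r0:10,r1:Add2,r2:Mul1,r3:Mul2
cycle 6: issue ADD r1<-Add3 // r0:10,r1:Add3,r2:Mul1,r3:Mul2
cycle 7: CDB Add2=4 // r0:10,r1:Add3,r2:Mul1,r3:Mul2
cycle 8: CDB Mul1=4 // r0:10,r1:Add3,r2:4,r3:Mul2
cycle 9: CDB Mul2=100 // r0:10,r1:Add3,r2:4,r3:100

STATUS = TAG Add3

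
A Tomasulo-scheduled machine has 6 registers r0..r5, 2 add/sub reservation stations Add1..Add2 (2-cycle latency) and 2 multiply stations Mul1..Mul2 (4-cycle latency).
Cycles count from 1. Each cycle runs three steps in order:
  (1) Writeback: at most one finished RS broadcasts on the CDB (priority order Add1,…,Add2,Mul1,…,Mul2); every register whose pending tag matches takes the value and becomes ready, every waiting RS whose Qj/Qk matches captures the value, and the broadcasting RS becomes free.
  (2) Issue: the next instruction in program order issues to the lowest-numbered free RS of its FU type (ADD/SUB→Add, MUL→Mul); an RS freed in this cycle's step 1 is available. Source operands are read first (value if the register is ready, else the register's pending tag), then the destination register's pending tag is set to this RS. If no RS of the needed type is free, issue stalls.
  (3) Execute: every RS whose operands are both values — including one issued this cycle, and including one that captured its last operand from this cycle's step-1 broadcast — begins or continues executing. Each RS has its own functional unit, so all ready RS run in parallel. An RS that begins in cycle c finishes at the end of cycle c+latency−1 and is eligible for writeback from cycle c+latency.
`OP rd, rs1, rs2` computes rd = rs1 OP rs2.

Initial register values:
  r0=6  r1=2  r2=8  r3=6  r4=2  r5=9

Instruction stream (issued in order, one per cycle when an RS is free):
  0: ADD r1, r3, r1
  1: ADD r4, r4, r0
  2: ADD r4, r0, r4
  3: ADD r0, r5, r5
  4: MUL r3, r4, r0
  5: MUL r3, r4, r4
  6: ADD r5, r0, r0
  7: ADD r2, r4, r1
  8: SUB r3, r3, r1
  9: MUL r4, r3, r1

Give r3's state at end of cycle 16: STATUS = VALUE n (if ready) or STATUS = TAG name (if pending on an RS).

c1: issue ADD r1<-Add1 | r0:6,r1:Add1,r2:8,r3:6,r4:2,r5:9
c2: issue ADD r4<-Add2 | r0:6,r1:Add1,r2:8,r3:6,r4:Add2,r5:9
c3: CDB Add1=8; issue ADD r4<-Add1 | r0:6,r1:8,r2:8,r3:6,r4:Add1,r5:9
c4: CDB Add2=8; issue ADD r0<-Add2 | r0:Add2,r1:8,r2:8,r3:6,r4:Add1,r5:9
c5: issue MUL r3<-Mul1 | r0:Add2,r1:8,r2:8,r3:Mul1,r4:Add1,r5:9
c6: CDB Add1=14; issue MUL r3<-Mul2 | r0:Add2,r1:8,r2:8,r3:Mul2,r4:14,r5:9
c7: CDB Add2=18; issue ADD r5<-Add1 | r0:18,r1:8,r2:8,r3:Mul2,r4:14,r5:Add1
c8: issue ADD r2<-Add2 | r0:18,r1:8,r2:Add2,r3:Mul2,r4:14,r5:Add1
c9: CDB Add1=36; issue SUB r3<-Add1 | r0:18,r1:8,r2:Add2,r3:Add1,r4:14,r5:36
c10: CDB Add2=22; stall | r0:18,r1:8,r2:22,r3:Add1,r4:14,r5:36
c11: CDB Mul1=252; issue MUL r4<-Mul1 | r0:18,r1:8,r2:22,r3:Add1,r4:Mul1,r5:36
c12: CDB Mul2=196 | r0:18,r1:8,r2:22,r3:Add1,r4:Mul1,r5:36
c13: - | r0:18,r1:8,r2:22,r3:Add1,r4:Mul1,r5:36
c14: CDB Add1=188 | r0:18,r1:8,r2:22,r3:188,r4:Mul1,r5:36
c15: - | r0:18,r1:8,r2:22,r3:188,r4:Mul1,r5:36
c16: - | r0:18,r1:8,r2:22,r3:188,r4:Mul1,r5:36

STATUS = VALUE 188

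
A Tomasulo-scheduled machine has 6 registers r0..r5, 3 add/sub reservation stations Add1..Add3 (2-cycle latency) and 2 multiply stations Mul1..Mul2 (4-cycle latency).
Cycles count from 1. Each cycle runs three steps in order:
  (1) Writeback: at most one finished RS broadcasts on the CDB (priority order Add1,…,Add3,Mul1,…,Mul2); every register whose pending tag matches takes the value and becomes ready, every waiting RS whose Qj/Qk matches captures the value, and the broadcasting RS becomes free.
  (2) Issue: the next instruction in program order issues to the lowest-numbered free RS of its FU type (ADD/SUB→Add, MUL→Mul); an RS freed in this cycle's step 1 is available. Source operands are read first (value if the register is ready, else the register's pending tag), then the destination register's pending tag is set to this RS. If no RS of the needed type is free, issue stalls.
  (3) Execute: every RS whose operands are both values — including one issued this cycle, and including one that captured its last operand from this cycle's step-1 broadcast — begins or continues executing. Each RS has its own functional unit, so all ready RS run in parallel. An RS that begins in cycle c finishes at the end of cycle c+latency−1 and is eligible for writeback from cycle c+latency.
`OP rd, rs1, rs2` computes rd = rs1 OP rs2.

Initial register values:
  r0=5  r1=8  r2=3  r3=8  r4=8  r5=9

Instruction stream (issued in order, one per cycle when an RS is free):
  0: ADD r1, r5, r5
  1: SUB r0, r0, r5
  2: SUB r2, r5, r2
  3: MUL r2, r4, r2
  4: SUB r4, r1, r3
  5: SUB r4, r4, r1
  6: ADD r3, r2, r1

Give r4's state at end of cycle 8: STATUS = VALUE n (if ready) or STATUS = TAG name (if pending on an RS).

STATUS = TAG Add2

cycle 1: issue ADD r1<-Add1 // r0:5,r1:Add1,r2:3,r3:8,r4:8,r5:9
cycle 2: issue SUB r0<-Add2 // r0:Add2,r1:Add1,r2:3,r3:8,r4:8,r5:9
cycle 3: CDB Add1=18; issue SUB r2<-Add1 // r0:Add2,r1:18,r2:Add1,r3:8,r4:8,r5:9
cycle 4: CDB Add2=-4; issue MUL r2<-Mul1 // r0:-4,r1:18,r2:Mul1,r3:8,r4:8,r5:9
cycle 5: CDB Add1=6; issue SUB r4<-Add1 // r0:-4,r1:18,r2:Mul1,r3:8,r4:Add1,r5:9
cycle 6: issue SUB r4<-Add2 // r0:-4,r1:18,r2:Mul1,r3:8,r4:Add2,r5:9
cycle 7: CDB Add1=10; issue ADD r3<-Add1 // r0:-4,r1:18,r2:Mul1,r3:Add1,r4:Add2,r5:9
cycle 8: - // r0:-4,r1:18,r2:Mul1,r3:Add1,r4:Add2,r5:9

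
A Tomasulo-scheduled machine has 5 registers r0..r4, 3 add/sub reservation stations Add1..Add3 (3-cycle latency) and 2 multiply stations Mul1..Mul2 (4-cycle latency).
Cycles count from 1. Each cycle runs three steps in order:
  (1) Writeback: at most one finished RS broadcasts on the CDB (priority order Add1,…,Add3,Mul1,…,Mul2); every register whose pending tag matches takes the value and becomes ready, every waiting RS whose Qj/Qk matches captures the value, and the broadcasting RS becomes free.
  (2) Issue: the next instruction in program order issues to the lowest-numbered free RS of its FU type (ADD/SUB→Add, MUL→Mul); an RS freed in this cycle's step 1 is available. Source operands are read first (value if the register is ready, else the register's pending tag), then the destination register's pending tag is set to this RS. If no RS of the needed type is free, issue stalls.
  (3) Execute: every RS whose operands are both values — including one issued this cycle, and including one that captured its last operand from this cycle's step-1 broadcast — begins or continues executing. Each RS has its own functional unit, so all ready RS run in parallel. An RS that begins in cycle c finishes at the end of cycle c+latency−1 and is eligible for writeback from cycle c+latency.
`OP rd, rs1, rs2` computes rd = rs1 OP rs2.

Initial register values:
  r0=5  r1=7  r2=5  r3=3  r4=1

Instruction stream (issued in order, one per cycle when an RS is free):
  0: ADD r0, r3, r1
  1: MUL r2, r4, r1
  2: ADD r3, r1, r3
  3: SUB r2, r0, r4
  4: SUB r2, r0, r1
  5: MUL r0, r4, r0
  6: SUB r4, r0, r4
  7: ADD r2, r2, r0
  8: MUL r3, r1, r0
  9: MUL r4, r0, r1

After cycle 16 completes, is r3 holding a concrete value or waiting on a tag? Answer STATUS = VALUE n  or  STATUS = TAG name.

STATUS = VALUE 70

cycle 1: issue ADD r0<-Add1 // r0:Add1,r1:7,r2:5,r3:3,r4:1
cycle 2: issue MUL r2<-Mul1 // r0:Add1,r1:7,r2:Mul1,r3:3,r4:1
cycle 3: issue ADD r3<-Add2 // r0:Add1,r1:7,r2:Mul1,r3:Add2,r4:1
cycle 4: CDB Add1=10; issue SUB r2<-Add1 // r0:10,r1:7,r2:Add1,r3:Add2,r4:1
cycle 5: issue SUB r2<-Add3 // r0:10,r1:7,r2:Add3,r3:Add2,r4:1
cycle 6: CDB Add2=10; issue MUL r0<-Mul2 // r0:Mul2,r1:7,r2:Add3,r3:10,r4:1
cycle 7: CDB Add1=9; issue SUB r4<-Add1 // r0:Mul2,r1:7,r2:Add3,r3:10,r4:Add1
cycle 8: CDB Add3=3; issue ADD r2<-Add2 // r0:Mul2,r1:7,r2:Add2,r3:10,r4:Add1
cycle 9: CDB Mul1=7; issue MUL r3<-Mul1 // r0:Mul2,r1:7,r2:Add2,r3:Mul1,r4:Add1
cycle 10: CDB Mul2=10; issue MUL r4<-Mul2 // r0:10,r1:7,r2:Add2,r3:Mul1,r4:Mul2
cycle 11: - // r0:10,r1:7,r2:Add2,r3:Mul1,r4:Mul2
cycle 12: - // r0:10,r1:7,r2:Add2,r3:Mul1,r4:Mul2
cycle 13: CDB Add1=9 // r0:10,r1:7,r2:Add2,r3:Mul1,r4:Mul2
cycle 14: CDB Add2=13 // r0:10,r1:7,r2:13,r3:Mul1,r4:Mul2
cycle 15: CDB Mul1=70 // r0:10,r1:7,r2:13,r3:70,r4:Mul2
cycle 16: CDB Mul2=70 // r0:10,r1:7,r2:13,r3:70,r4:70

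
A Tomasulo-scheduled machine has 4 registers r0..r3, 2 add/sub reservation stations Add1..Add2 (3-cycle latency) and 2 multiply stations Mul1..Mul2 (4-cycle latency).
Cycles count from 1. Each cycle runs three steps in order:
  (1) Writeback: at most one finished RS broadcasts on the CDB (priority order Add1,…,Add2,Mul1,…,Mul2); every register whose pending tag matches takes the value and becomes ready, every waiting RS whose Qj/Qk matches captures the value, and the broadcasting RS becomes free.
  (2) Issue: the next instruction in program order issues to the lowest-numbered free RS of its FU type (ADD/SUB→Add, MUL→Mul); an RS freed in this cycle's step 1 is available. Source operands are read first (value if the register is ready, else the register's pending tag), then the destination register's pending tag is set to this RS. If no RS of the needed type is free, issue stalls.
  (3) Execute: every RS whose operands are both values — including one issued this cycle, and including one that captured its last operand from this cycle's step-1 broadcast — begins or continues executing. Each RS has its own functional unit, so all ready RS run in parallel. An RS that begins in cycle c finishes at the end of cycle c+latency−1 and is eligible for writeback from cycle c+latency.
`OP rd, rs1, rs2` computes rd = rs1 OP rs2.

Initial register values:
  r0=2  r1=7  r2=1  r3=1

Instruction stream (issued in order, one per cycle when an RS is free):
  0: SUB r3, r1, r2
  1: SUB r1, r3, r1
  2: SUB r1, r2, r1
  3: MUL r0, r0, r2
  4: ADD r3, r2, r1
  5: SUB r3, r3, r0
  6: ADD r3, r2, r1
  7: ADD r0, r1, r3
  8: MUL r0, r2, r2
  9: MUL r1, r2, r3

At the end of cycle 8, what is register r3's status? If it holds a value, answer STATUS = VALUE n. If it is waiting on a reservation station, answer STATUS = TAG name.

STATUS = TAG Add2

c1: issue SUB r3<-Add1 | r0:2,r1:7,r2:1,r3:Add1
c2: issue SUB r1<-Add2 | r0:2,r1:Add2,r2:1,r3:Add1
c3: stall | r0:2,r1:Add2,r2:1,r3:Add1
c4: CDB Add1=6; issue SUB r1<-Add1 | r0:2,r1:Add1,r2:1,r3:6
c5: issue MUL r0<-Mul1 | r0:Mul1,r1:Add1,r2:1,r3:6
c6: stall | r0:Mul1,r1:Add1,r2:1,r3:6
c7: CDB Add2=-1; issue ADD r3<-Add2 | r0:Mul1,r1:Add1,r2:1,r3:Add2
c8: stall | r0:Mul1,r1:Add1,r2:1,r3:Add2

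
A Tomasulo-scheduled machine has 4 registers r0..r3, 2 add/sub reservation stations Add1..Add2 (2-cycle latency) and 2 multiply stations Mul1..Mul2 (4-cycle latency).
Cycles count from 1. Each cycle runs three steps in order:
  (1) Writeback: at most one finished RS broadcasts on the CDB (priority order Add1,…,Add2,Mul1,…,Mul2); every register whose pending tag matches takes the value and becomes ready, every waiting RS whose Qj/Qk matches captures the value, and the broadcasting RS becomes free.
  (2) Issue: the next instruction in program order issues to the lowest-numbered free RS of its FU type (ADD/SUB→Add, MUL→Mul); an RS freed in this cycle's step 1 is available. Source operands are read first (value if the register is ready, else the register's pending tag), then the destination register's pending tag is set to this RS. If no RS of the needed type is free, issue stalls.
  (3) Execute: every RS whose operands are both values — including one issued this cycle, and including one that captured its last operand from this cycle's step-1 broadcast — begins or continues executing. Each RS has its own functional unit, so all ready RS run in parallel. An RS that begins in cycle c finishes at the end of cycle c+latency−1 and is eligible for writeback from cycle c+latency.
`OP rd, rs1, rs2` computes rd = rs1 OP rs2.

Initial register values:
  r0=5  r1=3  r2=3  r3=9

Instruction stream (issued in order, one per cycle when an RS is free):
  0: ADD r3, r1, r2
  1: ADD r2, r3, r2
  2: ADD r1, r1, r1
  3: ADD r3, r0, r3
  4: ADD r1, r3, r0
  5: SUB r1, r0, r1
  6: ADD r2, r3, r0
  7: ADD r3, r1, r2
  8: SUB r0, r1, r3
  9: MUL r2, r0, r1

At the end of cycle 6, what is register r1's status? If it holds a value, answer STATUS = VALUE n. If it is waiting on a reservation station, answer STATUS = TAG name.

cycle 1: issue ADD r3<-Add1 // r0:5,r1:3,r2:3,r3:Add1
cycle 2: issue ADD r2<-Add2 // r0:5,r1:3,r2:Add2,r3:Add1
cycle 3: CDB Add1=6; issue ADD r1<-Add1 // r0:5,r1:Add1,r2:Add2,r3:6
cycle 4: stall // r0:5,r1:Add1,r2:Add2,r3:6
cycle 5: CDB Add1=6; issue ADD r3<-Add1 // r0:5,r1:6,r2:Add2,r3:Add1
cycle 6: CDB Add2=9; issue ADD r1<-Add2 // r0:5,r1:Add2,r2:9,r3:Add1

STATUS = TAG Add2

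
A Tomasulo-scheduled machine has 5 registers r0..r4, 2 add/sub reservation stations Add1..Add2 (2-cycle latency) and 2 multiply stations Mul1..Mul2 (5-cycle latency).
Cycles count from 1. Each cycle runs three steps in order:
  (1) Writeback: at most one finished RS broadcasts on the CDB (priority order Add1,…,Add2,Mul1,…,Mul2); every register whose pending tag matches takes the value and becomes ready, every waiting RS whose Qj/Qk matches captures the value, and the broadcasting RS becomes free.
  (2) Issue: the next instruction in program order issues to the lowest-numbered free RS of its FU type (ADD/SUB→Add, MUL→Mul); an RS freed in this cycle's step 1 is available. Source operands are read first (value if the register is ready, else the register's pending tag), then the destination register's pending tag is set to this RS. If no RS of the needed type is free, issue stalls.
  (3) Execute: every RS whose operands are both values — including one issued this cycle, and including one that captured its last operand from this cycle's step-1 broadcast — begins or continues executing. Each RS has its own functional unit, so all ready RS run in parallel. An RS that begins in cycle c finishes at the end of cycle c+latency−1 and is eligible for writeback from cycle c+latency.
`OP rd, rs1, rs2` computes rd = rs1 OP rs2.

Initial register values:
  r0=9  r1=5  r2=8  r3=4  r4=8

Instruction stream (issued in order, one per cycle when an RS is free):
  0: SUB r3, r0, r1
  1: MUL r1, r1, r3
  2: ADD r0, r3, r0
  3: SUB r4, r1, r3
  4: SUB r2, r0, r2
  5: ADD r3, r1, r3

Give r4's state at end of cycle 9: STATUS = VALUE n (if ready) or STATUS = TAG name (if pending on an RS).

STATUS = TAG Add2

  c1: issue SUB r3<-Add1  regs: r0:9,r1:5,r2:8,r3:Add1,r4:8
  c2: issue MUL r1<-Mul1  regs: r0:9,r1:Mul1,r2:8,r3:Add1,r4:8
  c3: CDB Add1=4; issue ADD r0<-Add1  regs: r0:Add1,r1:Mul1,r2:8,r3:4,r4:8
  c4: issue SUB r4<-Add2  regs: r0:Add1,r1:Mul1,r2:8,r3:4,r4:Add2
  c5: CDB Add1=13; issue SUB r2<-Add1  regs: r0:13,r1:Mul1,r2:Add1,r3:4,r4:Add2
  c6: stall  regs: r0:13,r1:Mul1,r2:Add1,r3:4,r4:Add2
  c7: CDB Add1=5; issue ADD r3<-Add1  regs: r0:13,r1:Mul1,r2:5,r3:Add1,r4:Add2
  c8: CDB Mul1=20  regs: r0:13,r1:20,r2:5,r3:Add1,r4:Add2
  c9: -  regs: r0:13,r1:20,r2:5,r3:Add1,r4:Add2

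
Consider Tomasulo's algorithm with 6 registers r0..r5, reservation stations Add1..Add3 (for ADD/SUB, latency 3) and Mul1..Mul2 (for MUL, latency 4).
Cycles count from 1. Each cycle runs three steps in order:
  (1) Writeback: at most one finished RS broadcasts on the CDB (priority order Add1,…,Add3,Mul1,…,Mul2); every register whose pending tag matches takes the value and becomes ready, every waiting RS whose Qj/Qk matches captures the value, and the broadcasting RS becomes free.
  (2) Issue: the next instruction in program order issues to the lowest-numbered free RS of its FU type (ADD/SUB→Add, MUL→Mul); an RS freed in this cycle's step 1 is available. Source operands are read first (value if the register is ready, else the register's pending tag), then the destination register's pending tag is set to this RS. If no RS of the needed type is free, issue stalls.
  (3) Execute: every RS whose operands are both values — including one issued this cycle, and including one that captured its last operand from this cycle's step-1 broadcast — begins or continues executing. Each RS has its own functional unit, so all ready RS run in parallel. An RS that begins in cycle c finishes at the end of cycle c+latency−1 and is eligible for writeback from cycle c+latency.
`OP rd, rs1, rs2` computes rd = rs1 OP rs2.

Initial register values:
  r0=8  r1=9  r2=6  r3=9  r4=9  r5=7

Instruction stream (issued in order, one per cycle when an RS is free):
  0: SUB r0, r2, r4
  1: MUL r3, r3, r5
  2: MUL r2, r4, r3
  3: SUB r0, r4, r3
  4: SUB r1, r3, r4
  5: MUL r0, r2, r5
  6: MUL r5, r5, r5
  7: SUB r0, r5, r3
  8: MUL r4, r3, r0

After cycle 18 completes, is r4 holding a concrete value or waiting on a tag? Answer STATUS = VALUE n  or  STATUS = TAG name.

STATUS = TAG Mul1

cycle 1: issue SUB r0<-Add1 // r0:Add1,r1:9,r2:6,r3:9,r4:9,r5:7
cycle 2: issue MUL r3<-Mul1 // r0:Add1,r1:9,r2:6,r3:Mul1,r4:9,r5:7
cycle 3: issue MUL r2<-Mul2 // r0:Add1,r1:9,r2:Mul2,r3:Mul1,r4:9,r5:7
cycle 4: CDB Add1=-3; issue SUB r0<-Add1 // r0:Add1,r1:9,r2:Mul2,r3:Mul1,r4:9,r5:7
cycle 5: issue SUB r1<-Add2 // r0:Add1,r1:Add2,r2:Mul2,r3:Mul1,r4:9,r5:7
cycle 6: CDB Mul1=63; issue MUL r0<-Mul1 // r0:Mul1,r1:Add2,r2:Mul2,r3:63,r4:9,r5:7
cycle 7: stall // r0:Mul1,r1:Add2,r2:Mul2,r3:63,r4:9,r5:7
cycle 8: stall // r0:Mul1,r1:Add2,r2:Mul2,r3:63,r4:9,r5:7
cycle 9: CDB Add1=-54; stall // r0:Mul1,r1:Add2,r2:Mul2,r3:63,r4:9,r5:7
cycle 10: CDB Add2=54; stall // r0:Mul1,r1:54,r2:Mul2,r3:63,r4:9,r5:7
cycle 11: CDB Mul2=567; issue MUL r5<-Mul2 // r0:Mul1,r1:54,r2:567,r3:63,r4:9,r5:Mul2
cycle 12: issue SUB r0<-Add1 // r0:Add1,r1:54,r2:567,r3:63,r4:9,r5:Mul2
cycle 13: stall // r0:Add1,r1:54,r2:567,r3:63,r4:9,r5:Mul2
cycle 14: stall // r0:Add1,r1:54,r2:567,r3:63,r4:9,r5:Mul2
cycle 15: CDB Mul1=3969; issue MUL r4<-Mul1 // r0:Add1,r1:54,r2:567,r3:63,r4:Mul1,r5:Mul2
cycle 16: CDB Mul2=49 // r0:Add1,r1:54,r2:567,r3:63,r4:Mul1,r5:49
cycle 17: - // r0:Add1,r1:54,r2:567,r3:63,r4:Mul1,r5:49
cycle 18: - // r0:Add1,r1:54,r2:567,r3:63,r4:Mul1,r5:49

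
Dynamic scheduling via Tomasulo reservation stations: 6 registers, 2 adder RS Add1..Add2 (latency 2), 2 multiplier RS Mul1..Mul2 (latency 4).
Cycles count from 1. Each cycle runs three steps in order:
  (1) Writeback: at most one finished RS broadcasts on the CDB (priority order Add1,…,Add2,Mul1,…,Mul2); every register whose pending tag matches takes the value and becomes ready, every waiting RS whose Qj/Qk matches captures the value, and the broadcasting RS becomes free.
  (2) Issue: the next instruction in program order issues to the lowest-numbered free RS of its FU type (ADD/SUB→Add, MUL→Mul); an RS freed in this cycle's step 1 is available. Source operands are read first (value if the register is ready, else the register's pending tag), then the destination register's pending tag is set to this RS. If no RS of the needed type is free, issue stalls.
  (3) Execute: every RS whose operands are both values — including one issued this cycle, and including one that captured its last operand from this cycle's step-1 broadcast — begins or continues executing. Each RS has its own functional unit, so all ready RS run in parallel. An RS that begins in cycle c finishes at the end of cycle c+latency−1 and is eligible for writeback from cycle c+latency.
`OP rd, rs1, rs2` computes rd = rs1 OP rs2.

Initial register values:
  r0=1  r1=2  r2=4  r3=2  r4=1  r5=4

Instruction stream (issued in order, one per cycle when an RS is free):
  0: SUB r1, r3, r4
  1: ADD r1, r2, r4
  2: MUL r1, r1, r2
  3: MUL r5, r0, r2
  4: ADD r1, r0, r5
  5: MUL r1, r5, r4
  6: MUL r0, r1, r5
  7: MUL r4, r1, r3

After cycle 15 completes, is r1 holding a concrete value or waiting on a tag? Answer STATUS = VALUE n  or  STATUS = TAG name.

STATUS = VALUE 4

c1: issue SUB r1<-Add1 | r0:1,r1:Add1,r2:4,r3:2,r4:1,r5:4
c2: issue ADD r1<-Add2 | r0:1,r1:Add2,r2:4,r3:2,r4:1,r5:4
c3: CDB Add1=1; issue MUL r1<-Mul1 | r0:1,r1:Mul1,r2:4,r3:2,r4:1,r5:4
c4: CDB Add2=5; issue MUL r5<-Mul2 | r0:1,r1:Mul1,r2:4,r3:2,r4:1,r5:Mul2
c5: issue ADD r1<-Add1 | r0:1,r1:Add1,r2:4,r3:2,r4:1,r5:Mul2
c6: stall | r0:1,r1:Add1,r2:4,r3:2,r4:1,r5:Mul2
c7: stall | r0:1,r1:Add1,r2:4,r3:2,r4:1,r5:Mul2
c8: CDB Mul1=20; issue MUL r1<-Mul1 | r0:1,r1:Mul1,r2:4,r3:2,r4:1,r5:Mul2
c9: CDB Mul2=4; issue MUL r0<-Mul2 | r0:Mul2,r1:Mul1,r2:4,r3:2,r4:1,r5:4
c10: stall | r0:Mul2,r1:Mul1,r2:4,r3:2,r4:1,r5:4
c11: CDB Add1=5; stall | r0:Mul2,r1:Mul1,r2:4,r3:2,r4:1,r5:4
c12: stall | r0:Mul2,r1:Mul1,r2:4,r3:2,r4:1,r5:4
c13: CDB Mul1=4; issue MUL r4<-Mul1 | r0:Mul2,r1:4,r2:4,r3:2,r4:Mul1,r5:4
c14: - | r0:Mul2,r1:4,r2:4,r3:2,r4:Mul1,r5:4
c15: - | r0:Mul2,r1:4,r2:4,r3:2,r4:Mul1,r5:4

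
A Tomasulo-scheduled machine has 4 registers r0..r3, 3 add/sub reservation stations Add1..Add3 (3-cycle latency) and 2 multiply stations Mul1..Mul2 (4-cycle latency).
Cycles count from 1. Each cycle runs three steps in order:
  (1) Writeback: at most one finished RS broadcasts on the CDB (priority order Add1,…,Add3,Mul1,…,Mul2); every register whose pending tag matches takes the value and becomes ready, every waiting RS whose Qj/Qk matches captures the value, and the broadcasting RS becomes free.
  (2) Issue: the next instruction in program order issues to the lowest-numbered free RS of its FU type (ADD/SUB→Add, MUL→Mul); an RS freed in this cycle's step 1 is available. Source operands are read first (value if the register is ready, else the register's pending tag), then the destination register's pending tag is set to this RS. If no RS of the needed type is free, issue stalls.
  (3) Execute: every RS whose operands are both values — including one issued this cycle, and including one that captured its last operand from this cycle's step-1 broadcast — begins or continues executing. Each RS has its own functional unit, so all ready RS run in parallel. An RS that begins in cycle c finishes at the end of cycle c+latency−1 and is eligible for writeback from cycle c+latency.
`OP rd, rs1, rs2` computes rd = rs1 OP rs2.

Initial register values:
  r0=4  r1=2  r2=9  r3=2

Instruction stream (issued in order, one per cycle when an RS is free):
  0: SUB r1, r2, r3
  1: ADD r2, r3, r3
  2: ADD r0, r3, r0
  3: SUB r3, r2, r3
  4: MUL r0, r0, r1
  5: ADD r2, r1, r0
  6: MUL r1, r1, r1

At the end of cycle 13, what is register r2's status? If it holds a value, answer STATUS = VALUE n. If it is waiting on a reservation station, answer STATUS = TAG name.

c1: issue SUB r1<-Add1 | r0:4,r1:Add1,r2:9,r3:2
c2: issue ADD r2<-Add2 | r0:4,r1:Add1,r2:Add2,r3:2
c3: issue ADD r0<-Add3 | r0:Add3,r1:Add1,r2:Add2,r3:2
c4: CDB Add1=7; issue SUB r3<-Add1 | r0:Add3,r1:7,r2:Add2,r3:Add1
c5: CDB Add2=4; issue MUL r0<-Mul1 | r0:Mul1,r1:7,r2:4,r3:Add1
c6: CDB Add3=6; issue ADD r2<-Add2 | r0:Mul1,r1:7,r2:Add2,r3:Add1
c7: issue MUL r1<-Mul2 | r0:Mul1,r1:Mul2,r2:Add2,r3:Add1
c8: CDB Add1=2 | r0:Mul1,r1:Mul2,r2:Add2,r3:2
c9: - | r0:Mul1,r1:Mul2,r2:Add2,r3:2
c10: CDB Mul1=42 | r0:42,r1:Mul2,r2:Add2,r3:2
c11: CDB Mul2=49 | r0:42,r1:49,r2:Add2,r3:2
c12: - | r0:42,r1:49,r2:Add2,r3:2
c13: CDB Add2=49 | r0:42,r1:49,r2:49,r3:2

STATUS = VALUE 49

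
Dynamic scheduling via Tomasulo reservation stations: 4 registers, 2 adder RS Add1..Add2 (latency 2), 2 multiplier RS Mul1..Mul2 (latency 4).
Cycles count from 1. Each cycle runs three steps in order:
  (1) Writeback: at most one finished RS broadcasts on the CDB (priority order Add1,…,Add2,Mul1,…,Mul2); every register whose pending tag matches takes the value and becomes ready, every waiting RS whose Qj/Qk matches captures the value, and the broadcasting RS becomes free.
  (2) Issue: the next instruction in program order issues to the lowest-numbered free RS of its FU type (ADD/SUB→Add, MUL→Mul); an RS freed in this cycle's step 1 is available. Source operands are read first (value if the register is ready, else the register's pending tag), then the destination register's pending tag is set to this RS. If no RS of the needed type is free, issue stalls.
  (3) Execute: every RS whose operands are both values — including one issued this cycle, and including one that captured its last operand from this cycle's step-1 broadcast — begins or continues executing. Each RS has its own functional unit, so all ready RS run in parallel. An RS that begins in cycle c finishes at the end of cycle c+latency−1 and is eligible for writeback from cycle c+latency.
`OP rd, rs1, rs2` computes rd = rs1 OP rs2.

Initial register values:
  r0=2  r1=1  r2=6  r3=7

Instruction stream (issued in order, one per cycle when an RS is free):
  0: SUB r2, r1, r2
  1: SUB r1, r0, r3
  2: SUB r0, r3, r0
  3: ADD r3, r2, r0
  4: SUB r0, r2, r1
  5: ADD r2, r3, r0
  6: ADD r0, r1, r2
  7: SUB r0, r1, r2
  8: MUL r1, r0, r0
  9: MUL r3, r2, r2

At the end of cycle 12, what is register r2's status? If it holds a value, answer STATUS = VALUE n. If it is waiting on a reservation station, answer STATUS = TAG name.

STATUS = VALUE 0

  c1: issue SUB r2<-Add1  regs: r0:2,r1:1,r2:Add1,r3:7
  c2: issue SUB r1<-Add2  regs: r0:2,r1:Add2,r2:Add1,r3:7
  c3: CDB Add1=-5; issue SUB r0<-Add1  regs: r0:Add1,r1:Add2,r2:-5,r3:7
  c4: CDB Add2=-5; issue ADD r3<-Add2  regs: r0:Add1,r1:-5,r2:-5,r3:Add2
  c5: CDB Add1=5; issue SUB r0<-Add1  regs: r0:Add1,r1:-5,r2:-5,r3:Add2
  c6: stall  regs: r0:Add1,r1:-5,r2:-5,r3:Add2
  c7: CDB Add1=0; issue ADD r2<-Add1  regs: r0:0,r1:-5,r2:Add1,r3:Add2
  c8: CDB Add2=0; issue ADD r0<-Add2  regs: r0:Add2,r1:-5,r2:Add1,r3:0
  c9: stall  regs: r0:Add2,r1:-5,r2:Add1,r3:0
  c10: CDB Add1=0; issue SUB r0<-Add1  regs: r0:Add1,r1:-5,r2:0,r3:0
  c11: issue MUL r1<-Mul1  regs: r0:Add1,r1:Mul1,r2:0,r3:0
  c12: CDB Add1=-5; issue MUL r3<-Mul2  regs: r0:-5,r1:Mul1,r2:0,r3:Mul2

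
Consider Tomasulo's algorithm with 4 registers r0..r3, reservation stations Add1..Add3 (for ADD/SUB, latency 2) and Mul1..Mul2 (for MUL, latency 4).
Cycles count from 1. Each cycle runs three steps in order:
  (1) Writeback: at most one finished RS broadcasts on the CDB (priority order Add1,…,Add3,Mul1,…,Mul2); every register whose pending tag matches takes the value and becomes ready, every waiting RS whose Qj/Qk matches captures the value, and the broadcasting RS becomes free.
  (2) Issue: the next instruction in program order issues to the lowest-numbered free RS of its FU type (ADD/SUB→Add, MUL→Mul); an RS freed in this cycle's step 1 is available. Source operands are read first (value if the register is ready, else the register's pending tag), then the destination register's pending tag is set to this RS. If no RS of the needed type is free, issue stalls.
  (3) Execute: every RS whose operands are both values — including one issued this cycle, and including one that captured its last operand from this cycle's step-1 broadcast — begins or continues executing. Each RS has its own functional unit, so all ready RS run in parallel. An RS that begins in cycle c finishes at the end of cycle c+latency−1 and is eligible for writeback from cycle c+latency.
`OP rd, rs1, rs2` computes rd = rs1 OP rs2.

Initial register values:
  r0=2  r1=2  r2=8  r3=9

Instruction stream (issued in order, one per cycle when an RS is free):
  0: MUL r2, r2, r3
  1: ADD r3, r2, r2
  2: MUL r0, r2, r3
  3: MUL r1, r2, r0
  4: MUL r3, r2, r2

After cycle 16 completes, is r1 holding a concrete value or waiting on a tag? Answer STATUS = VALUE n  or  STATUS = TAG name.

cycle 1: issue MUL r2<-Mul1 // r0:2,r1:2,r2:Mul1,r3:9
cycle 2: issue ADD r3<-Add1 // r0:2,r1:2,r2:Mul1,r3:Add1
cycle 3: issue MUL r0<-Mul2 // r0:Mul2,r1:2,r2:Mul1,r3:Add1
cycle 4: stall // r0:Mul2,r1:2,r2:Mul1,r3:Add1
cycle 5: CDB Mul1=72; issue MUL r1<-Mul1 // r0:Mul2,r1:Mul1,r2:72,r3:Add1
cycle 6: stall // r0:Mul2,r1:Mul1,r2:72,r3:Add1
cycle 7: CDB Add1=144; stall // r0:Mul2,r1:Mul1,r2:72,r3:144
cycle 8: stall // r0:Mul2,r1:Mul1,r2:72,r3:144
cycle 9: stall // r0:Mul2,r1:Mul1,r2:72,r3:144
cycle 10: stall // r0:Mul2,r1:Mul1,r2:72,r3:144
cycle 11: CDB Mul2=10368; issue MUL r3<-Mul2 // r0:10368,r1:Mul1,r2:72,r3:Mul2
cycle 12: - // r0:10368,r1:Mul1,r2:72,r3:Mul2
cycle 13: - // r0:10368,r1:Mul1,r2:72,r3:Mul2
cycle 14: - // r0:10368,r1:Mul1,r2:72,r3:Mul2
cycle 15: CDB Mul1=746496 // r0:10368,r1:746496,r2:72,r3:Mul2
cycle 16: CDB Mul2=5184 // r0:10368,r1:746496,r2:72,r3:5184

STATUS = VALUE 746496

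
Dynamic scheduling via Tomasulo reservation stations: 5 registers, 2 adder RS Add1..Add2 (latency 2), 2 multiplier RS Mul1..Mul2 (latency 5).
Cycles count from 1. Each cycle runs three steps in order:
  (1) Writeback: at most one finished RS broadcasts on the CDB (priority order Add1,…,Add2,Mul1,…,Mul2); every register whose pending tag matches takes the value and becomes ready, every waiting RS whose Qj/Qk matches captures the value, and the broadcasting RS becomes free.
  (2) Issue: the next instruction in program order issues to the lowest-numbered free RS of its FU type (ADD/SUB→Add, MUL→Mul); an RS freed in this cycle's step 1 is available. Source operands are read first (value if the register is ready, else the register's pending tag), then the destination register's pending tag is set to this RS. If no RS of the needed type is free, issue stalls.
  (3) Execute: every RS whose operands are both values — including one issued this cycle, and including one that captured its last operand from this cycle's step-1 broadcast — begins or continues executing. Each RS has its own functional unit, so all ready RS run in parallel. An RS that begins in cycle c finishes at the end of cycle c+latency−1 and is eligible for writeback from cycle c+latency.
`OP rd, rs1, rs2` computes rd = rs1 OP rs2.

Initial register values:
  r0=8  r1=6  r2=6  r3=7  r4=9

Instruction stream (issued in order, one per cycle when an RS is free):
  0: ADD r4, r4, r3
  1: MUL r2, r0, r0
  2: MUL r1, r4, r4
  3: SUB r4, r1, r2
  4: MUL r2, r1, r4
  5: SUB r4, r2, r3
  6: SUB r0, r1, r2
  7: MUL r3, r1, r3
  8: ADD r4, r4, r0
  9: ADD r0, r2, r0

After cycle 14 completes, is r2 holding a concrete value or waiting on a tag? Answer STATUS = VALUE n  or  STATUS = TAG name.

c1: issue ADD r4<-Add1 | r0:8,r1:6,r2:6,r3:7,r4:Add1
c2: issue MUL r2<-Mul1 | r0:8,r1:6,r2:Mul1,r3:7,r4:Add1
c3: CDB Add1=16; issue MUL r1<-Mul2 | r0:8,r1:Mul2,r2:Mul1,r3:7,r4:16
c4: issue SUB r4<-Add1 | r0:8,r1:Mul2,r2:Mul1,r3:7,r4:Add1
c5: stall | r0:8,r1:Mul2,r2:Mul1,r3:7,r4:Add1
c6: stall | r0:8,r1:Mul2,r2:Mul1,r3:7,r4:Add1
c7: CDB Mul1=64; issue MUL r2<-Mul1 | r0:8,r1:Mul2,r2:Mul1,r3:7,r4:Add1
c8: CDB Mul2=256; issue SUB r4<-Add2 | r0:8,r1:256,r2:Mul1,r3:7,r4:Add2
c9: stall | r0:8,r1:256,r2:Mul1,r3:7,r4:Add2
c10: CDB Add1=192; issue SUB r0<-Add1 | r0:Add1,r1:256,r2:Mul1,r3:7,r4:Add2
c11: issue MUL r3<-Mul2 | r0:Add1,r1:256,r2:Mul1,r3:Mul2,r4:Add2
c12: stall | r0:Add1,r1:256,r2:Mul1,r3:Mul2,r4:Add2
c13: stall | r0:Add1,r1:256,r2:Mul1,r3:Mul2,r4:Add2
c14: stall | r0:Add1,r1:256,r2:Mul1,r3:Mul2,r4:Add2

STATUS = TAG Mul1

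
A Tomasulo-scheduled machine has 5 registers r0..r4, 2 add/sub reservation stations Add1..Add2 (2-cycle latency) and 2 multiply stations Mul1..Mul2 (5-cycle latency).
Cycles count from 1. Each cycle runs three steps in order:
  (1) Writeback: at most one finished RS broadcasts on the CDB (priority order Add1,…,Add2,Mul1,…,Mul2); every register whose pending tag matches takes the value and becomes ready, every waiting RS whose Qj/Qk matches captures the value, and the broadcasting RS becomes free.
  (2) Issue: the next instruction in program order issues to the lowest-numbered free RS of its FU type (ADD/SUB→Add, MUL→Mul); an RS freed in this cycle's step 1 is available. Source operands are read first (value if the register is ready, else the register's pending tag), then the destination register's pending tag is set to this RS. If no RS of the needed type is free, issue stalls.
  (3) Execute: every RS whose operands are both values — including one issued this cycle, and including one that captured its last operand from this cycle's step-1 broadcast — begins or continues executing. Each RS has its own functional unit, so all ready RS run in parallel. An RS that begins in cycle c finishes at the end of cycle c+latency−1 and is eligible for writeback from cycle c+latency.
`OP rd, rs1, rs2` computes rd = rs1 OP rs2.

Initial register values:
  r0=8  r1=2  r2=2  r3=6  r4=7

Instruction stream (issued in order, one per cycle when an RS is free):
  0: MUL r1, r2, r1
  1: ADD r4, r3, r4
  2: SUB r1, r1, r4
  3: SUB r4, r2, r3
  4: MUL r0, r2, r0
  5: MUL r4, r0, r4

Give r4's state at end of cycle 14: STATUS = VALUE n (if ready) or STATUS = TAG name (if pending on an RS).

  c1: issue MUL r1<-Mul1  regs: r0:8,r1:Mul1,r2:2,r3:6,r4:7
  c2: issue ADD r4<-Add1  regs: r0:8,r1:Mul1,r2:2,r3:6,r4:Add1
  c3: issue SUB r1<-Add2  regs: r0:8,r1:Add2,r2:2,r3:6,r4:Add1
  c4: CDB Add1=13; issue SUB r4<-Add1  regs: r0:8,r1:Add2,r2:2,r3:6,r4:Add1
  c5: issue MUL r0<-Mul2  regs: r0:Mul2,r1:Add2,r2:2,r3:6,r4:Add1
  c6: CDB Add1=-4; stall  regs: r0:Mul2,r1:Add2,r2:2,r3:6,r4:-4
  c7: CDB Mul1=4; issue MUL r4<-Mul1  regs: r0:Mul2,r1:Add2,r2:2,r3:6,r4:Mul1
  c8: -  regs: r0:Mul2,r1:Add2,r2:2,r3:6,r4:Mul1
  c9: CDB Add2=-9  regs: r0:Mul2,r1:-9,r2:2,r3:6,r4:Mul1
  c10: CDB Mul2=16  regs: r0:16,r1:-9,r2:2,r3:6,r4:Mul1
  c11: -  regs: r0:16,r1:-9,r2:2,r3:6,r4:Mul1
  c12: -  regs: r0:16,r1:-9,r2:2,r3:6,r4:Mul1
  c13: -  regs: r0:16,r1:-9,r2:2,r3:6,r4:Mul1
  c14: -  regs: r0:16,r1:-9,r2:2,r3:6,r4:Mul1

STATUS = TAG Mul1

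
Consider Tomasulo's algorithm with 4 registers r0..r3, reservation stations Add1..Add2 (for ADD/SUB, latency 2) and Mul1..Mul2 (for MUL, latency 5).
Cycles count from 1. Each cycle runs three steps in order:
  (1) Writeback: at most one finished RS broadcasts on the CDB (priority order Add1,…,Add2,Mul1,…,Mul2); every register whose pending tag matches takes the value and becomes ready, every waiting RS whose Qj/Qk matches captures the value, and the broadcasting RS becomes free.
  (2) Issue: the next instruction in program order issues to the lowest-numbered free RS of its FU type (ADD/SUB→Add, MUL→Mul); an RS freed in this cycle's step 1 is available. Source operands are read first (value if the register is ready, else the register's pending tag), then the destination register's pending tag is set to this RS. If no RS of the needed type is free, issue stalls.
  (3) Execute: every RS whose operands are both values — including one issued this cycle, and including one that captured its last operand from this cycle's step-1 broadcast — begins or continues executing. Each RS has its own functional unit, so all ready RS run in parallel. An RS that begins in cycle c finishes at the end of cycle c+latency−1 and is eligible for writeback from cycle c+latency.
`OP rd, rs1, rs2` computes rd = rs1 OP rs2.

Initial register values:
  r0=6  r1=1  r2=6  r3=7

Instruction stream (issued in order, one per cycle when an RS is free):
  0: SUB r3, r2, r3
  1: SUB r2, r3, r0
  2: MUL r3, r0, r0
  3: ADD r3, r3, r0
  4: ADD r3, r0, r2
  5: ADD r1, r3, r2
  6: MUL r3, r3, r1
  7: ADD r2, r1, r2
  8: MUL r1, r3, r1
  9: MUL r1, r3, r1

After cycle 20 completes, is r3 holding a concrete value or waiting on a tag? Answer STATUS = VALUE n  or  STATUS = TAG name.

STATUS = VALUE 8

cycle 1: issue SUB r3<-Add1 // r0:6,r1:1,r2:6,r3:Add1
cycle 2: issue SUB r2<-Add2 // r0:6,r1:1,r2:Add2,r3:Add1
cycle 3: CDB Add1=-1; issue MUL r3<-Mul1 // r0:6,r1:1,r2:Add2,r3:Mul1
cycle 4: issue ADD r3<-Add1 // r0:6,r1:1,r2:Add2,r3:Add1
cycle 5: CDB Add2=-7; issue ADD r3<-Add2 // r0:6,r1:1,r2:-7,r3:Add2
cycle 6: stall // r0:6,r1:1,r2:-7,r3:Add2
cycle 7: CDB Add2=-1; issue ADD r1<-Add2 // r0:6,r1:Add2,r2:-7,r3:-1
cycle 8: CDB Mul1=36; issue MUL r3<-Mul1 // r0:6,r1:Add2,r2:-7,r3:Mul1
cycle 9: CDB Add2=-8; issue ADD r2<-Add2 // r0:6,r1:-8,r2:Add2,r3:Mul1
cycle 10: CDB Add1=42; issue MUL r1<-Mul2 // r0:6,r1:Mul2,r2:Add2,r3:Mul1
cycle 11: CDB Add2=-15; stall // r0:6,r1:Mul2,r2:-15,r3:Mul1
cycle 12: stall // r0:6,r1:Mul2,r2:-15,r3:Mul1
cycle 13: stall // r0:6,r1:Mul2,r2:-15,r3:Mul1
cycle 14: CDB Mul1=8; issue MUL r1<-Mul1 // r0:6,r1:Mul1,r2:-15,r3:8
cycle 15: - // r0:6,r1:Mul1,r2:-15,r3:8
cycle 16: - // r0:6,r1:Mul1,r2:-15,r3:8
cycle 17: - // r0:6,r1:Mul1,r2:-15,r3:8
cycle 18: - // r0:6,r1:Mul1,r2:-15,r3:8
cycle 19: CDB Mul2=-64 // r0:6,r1:Mul1,r2:-15,r3:8
cycle 20: - // r0:6,r1:Mul1,r2:-15,r3:8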